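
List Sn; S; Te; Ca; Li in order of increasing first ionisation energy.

Li < Ca < Sn < Te < S

Removing the outermost electron gets harder across a period and easier down a group.
Here both period and group differ, so the two effects have to be weighed against each other.
Ca > Li: period and group pull opposite ways; the across-period shift dominates (590 vs 520 kJ/mol).
Sn > Ca: the two effects oppose for this pair; the across-period effect wins (709 vs 590 kJ/mol).
Te > Sn: Te lies to the right of Sn in period 5, so the across-period effect alone puts Te higher.
S > Te: they share group 16; the group trend gives S the larger value.
Approximate values (kJ/mol): Li 520, S 1000, Ca 590, Sn 709, Te 869.
So from lowest to highest: Li < Ca < Sn < Te < S.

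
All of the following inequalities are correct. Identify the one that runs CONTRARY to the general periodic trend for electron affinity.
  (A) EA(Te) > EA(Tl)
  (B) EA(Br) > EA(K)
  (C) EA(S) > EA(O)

The general trend: electron affinity increases across a period and decreases down a group.
(A) Te (period 5, group 16) vs Tl (period 6, group 13): the stated order agrees with the simple trend.
(B) Br (period 4, group 17) vs K (period 4, group 1): the stated order agrees with the simple trend.
(C) S (period 3, group 16) vs O (period 2, group 16): the stated order contradicts the simple trend.
The exception is (C): the compact 2p subshell of O repels the added electron more than S's larger 3p does.

(C)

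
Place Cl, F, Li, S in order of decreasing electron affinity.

Adding an electron releases more energy for atoms nearer the top right (short of the noble gases).
Neither a single period nor a single group — weigh both effects.
S > Li: period and group pull opposite ways; the across-period shift dominates (200 vs 60 kJ/mol).
F > S: both effects reinforce here, so F is clearly the higher of the two.
Cl > F: this pair runs against the simple trend — see the exception note.
Note the exception: Cl has a higher electron affinity than F, contrary to the simple trend — F's small 2p subshell makes the incoming electron feel strong e⁻–e⁻ repulsion, so Cl actually releases more energy on gaining an electron.
Tabulated electron affinity (kJ/mol): Li 60, F 328, S 200, Cl 349.
So from highest to lowest: Cl > F > S > Li.

Cl > F > S > Li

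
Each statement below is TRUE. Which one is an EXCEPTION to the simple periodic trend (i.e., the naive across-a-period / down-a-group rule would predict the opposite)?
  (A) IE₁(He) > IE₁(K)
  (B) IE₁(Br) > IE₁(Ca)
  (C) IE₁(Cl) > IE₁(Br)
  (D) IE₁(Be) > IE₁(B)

The general trend: first ionisation energy increases across a period and decreases down a group.
(A) He (period 1, group 18) vs K (period 4, group 1): the stated order agrees with the simple trend.
(B) Br (period 4, group 17) vs Ca (period 4, group 2): the stated order agrees with the simple trend.
(C) Cl (period 3, group 17) vs Br (period 4, group 17): the stated order agrees with the simple trend.
(D) Be (period 2, group 2) vs B (period 2, group 13): the stated order contradicts the simple trend.
The exception is (D): removing B's lone 2p electron is easier than breaking Be's filled 2s².

(D)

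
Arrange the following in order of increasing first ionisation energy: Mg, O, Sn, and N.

Sn < Mg < O < N

Removing the outermost electron gets harder across a period and easier down a group.
These span different periods and groups, so the two trends combine.
Mg > Sn: the two effects oppose for this pair; the down-group effect wins (738 vs 709 kJ/mol).
O > Mg: both effects reinforce here, so O is clearly the higher of the two.
N > O: this pair runs against the simple trend — see the exception note.
Note the exception: N has a higher first ionization energy than O, contrary to the simple trend — pairing an electron in O's 2p⁴ costs repulsion energy, so O ionizes more easily than half-filled N (2p³).
Tabulated first ionization energy (kJ/mol): N 1402, O 1314, Mg 738, Sn 709.
So from lowest to highest: Sn < Mg < O < N.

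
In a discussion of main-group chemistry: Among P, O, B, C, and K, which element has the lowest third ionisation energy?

P

The third ionization energy removes an electron from the +2 ion. For each element: P²⁺ still has 3 valence electrons; O²⁺ still has 4 valence electrons; B²⁺ still has 1 valence electron; C²⁺ still has 2 valence electrons; K²⁺ is already 1 electron into the core.
Usually core removal costs more than valence removal, but here the competition is close: a tightly held n=2 valence electron can cost more to remove than an n=3 core electron, so the actual values have to decide it.
Valence configurations: P²⁺ [Ne]3s²3p¹, O²⁺ [He]2s²2p², B²⁺ [He]2s¹, C²⁺ [He]2s².
The numbers (kJ/mol): P 2914, O 5300, B 3660, C 4620, K 4420.
Putting it together, IE_3: P < B < K < C < O.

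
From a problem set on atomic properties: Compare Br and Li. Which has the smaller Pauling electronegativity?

Li

Atoms toward the upper right of the periodic table pull bonding electrons most strongly.
These span different periods and groups, so the two trends combine.
Br > Li: the two effects oppose for this pair; the across-period effect wins (2.96 vs 0.98).
For reference (Pauling): Li 0.98, Br 2.96.
So Li has the smaller Pauling electronegativity (Li < Br).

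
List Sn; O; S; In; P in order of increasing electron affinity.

In < P < Sn < O < S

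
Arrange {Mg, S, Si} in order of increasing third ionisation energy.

Si < S < Mg

After 2 electrons have been removed, what remains? Mg²⁺ is the bare [Ne] core; S²⁺ still has 4 valence electrons; Si²⁺ still has 2 valence electrons.
Pulling an electron out of a noble-gas core costs far more than removing a remaining valence electron, so Mg sits at the high end of IE_3.
Valence configurations: S²⁺ [Ne]3s²3p², Si²⁺ [Ne]3s².
The numbers (kJ/mol): Mg 7733, S 3357, Si 3232.
So the third ionization energies run Si < S < Mg.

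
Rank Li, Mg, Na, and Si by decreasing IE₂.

Consider each +1 ion: Li⁺ is the bare [He] core; Mg⁺ still has 1 valence electron; Na⁺ is the bare [Ne] core; Si⁺ still has 3 valence electrons.
Pulling an electron out of a noble-gas core costs far more than removing a remaining valence electron, so Na and Li sit at the high end of IE_2.
Valence configurations: Mg⁺ [Ne]3s¹, Si⁺ [Ne]3s²3p¹.
Tabulated IE_2 (kJ/mol): Li 7298, Mg 1451, Na 4562, Si 1577.
Hence IE_2: Mg < Si < Na < Li.

Li > Na > Si > Mg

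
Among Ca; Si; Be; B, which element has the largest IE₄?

After 3 electrons have been removed, what remains? Ca³⁺ is already 1 electron into the core; Si³⁺ still has 1 valence electron; Be³⁺ is already 1 electron into the core; B³⁺ is the bare [He] core.
Pulling an electron out of a noble-gas core costs far more than removing a remaining valence electron, so Ca, Be and B sit at the high end of IE_4.
The numbers (kJ/mol): Ca 6491, Si 4356, Be 21007, B 25026.
Hence IE_4: Si < Ca < Be < B.

B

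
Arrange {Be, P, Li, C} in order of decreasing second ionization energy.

Li > C > P > Be

IE_2 is the cost of taking one more electron from the +1 cation: Be⁺ still has 1 valence electron; P⁺ still has 4 valence electrons; Li⁺ is the bare [He] core; C⁺ still has 3 valence electrons.
Pulling an electron out of a noble-gas core costs far more than removing a remaining valence electron, so Li sits at the high end of IE_2.
Valence configurations: Be⁺ [He]2s¹, P⁺ [Ne]3s²3p², C⁺ [He]2s²2p¹.
The numbers (kJ/mol): Be 1757, P 1907, Li 7298, C 2353.
So the second ionization energies run Be < P < C < Li.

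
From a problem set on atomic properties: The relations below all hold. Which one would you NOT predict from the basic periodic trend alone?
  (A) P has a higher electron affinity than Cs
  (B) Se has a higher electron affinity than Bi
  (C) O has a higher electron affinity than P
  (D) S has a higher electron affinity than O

The general trend: electron affinity increases across a period and decreases down a group.
(A) P (period 3, group 15) vs Cs (period 6, group 1): the stated order agrees with the simple trend.
(B) Se (period 4, group 16) vs Bi (period 6, group 15): the stated order agrees with the simple trend.
(C) O (period 2, group 16) vs P (period 3, group 15): the stated order agrees with the simple trend.
(D) S (period 3, group 16) vs O (period 2, group 16): the stated order contradicts the simple trend.
The exception is (D): the compact 2p subshell of O repels the added electron more than S's larger 3p does.

(D)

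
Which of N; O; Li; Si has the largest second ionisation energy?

Consider each +1 ion: N⁺ still has 4 valence electrons; O⁺ still has 5 valence electrons; Li⁺ is the bare [He] core; Si⁺ still has 3 valence electrons.
Core electrons are held far more tightly than valence electrons, so Li tops the IE_2 order.
Valence configurations: N⁺ [He]2s²2p², O⁺ [He]2s²2p³, Si⁺ [Ne]3s²3p¹.
Tabulated IE_2 (kJ/mol): N 2856, O 3388, Li 7298, Si 1577.
Hence IE_2: Si < N < O < Li.

Li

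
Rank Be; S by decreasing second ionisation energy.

IE_2 is the cost of taking one more electron from the +1 cation: Be⁺ still has 1 valence electron; S⁺ still has 5 valence electrons.
All are still removing valence electrons, so compare the +1 ions as you would atoms: IE_2 generally rises across a period (higher Z_eff) and falls down a group (larger shell), subject to the usual subshell exceptions.
Valence configurations: Be⁺ [He]2s¹, S⁺ [Ne]3s²3p³.
Tabulated IE_2 (kJ/mol): Be 1757, S 2252.
So the second ionization energies run Be < S.

S > Be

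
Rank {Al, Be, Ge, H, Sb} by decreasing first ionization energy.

H, Be, Sb, Ge, Al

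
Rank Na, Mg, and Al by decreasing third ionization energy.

Consider each +2 ion: Na²⁺ is already 1 electron into the core; Mg²⁺ is the bare [Ne] core; Al²⁺ still has 1 valence electron.
Core electrons are held far more tightly than valence electrons, so Na and Mg top the IE_3 order.
Tabulated IE_3 (kJ/mol): Na 6910, Mg 7733, Al 2745.
Putting it together, IE_3: Al < Na < Mg.

Mg > Na > Al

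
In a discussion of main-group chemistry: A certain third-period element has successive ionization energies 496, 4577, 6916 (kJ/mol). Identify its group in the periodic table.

Group 1

Look for the largest jump between consecutive ionization energies: IE2/IE1 ≈ 9.2, far larger than any earlier ratio.
That jump marks the point where a core electron is being removed. So the atom has 1 valence electron.
A main-group element with 1 valence electron is in group 1.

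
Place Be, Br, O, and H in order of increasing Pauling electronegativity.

Be, H, Br, O

H is in period 1, group 1; Be is in period 2, group 2; O is in period 2, group 16; Br is in period 4, group 17.
Atoms toward the upper right of the periodic table pull bonding electrons most strongly.
These span different periods and groups, so the two trends combine.
H > Be: period and group pull opposite ways; the down-group shift dominates (2.20 vs 1.57).
Br > H: the two effects oppose for this pair; the across-period effect wins (2.96 vs 2.20).
O > Br: the two effects oppose for this pair; the down-group effect wins (3.44 vs 2.96).
For reference (Pauling): H 2.20, Be 1.57, O 3.44, Br 2.96.
So from lowest to highest: Be < H < Br < O.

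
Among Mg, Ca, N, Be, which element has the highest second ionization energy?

N

Consider each +1 ion: Mg⁺ still has 1 valence electron; Ca⁺ still has 1 valence electron; N⁺ still has 4 valence electrons; Be⁺ still has 1 valence electron.
All are still removing valence electrons, so compare the +1 ions as you would atoms: IE_2 generally rises across a period (higher Z_eff) and falls down a group (larger shell), subject to the usual subshell exceptions.
Valence configurations: Mg⁺ [Ne]3s¹, Ca⁺ [Ar]4s¹, N⁺ [He]2s²2p², Be⁺ [He]2s¹.
The numbers (kJ/mol): Mg 1451, Ca 1145, N 2856, Be 1757.
Putting it together, IE_2: Ca < Mg < Be < N.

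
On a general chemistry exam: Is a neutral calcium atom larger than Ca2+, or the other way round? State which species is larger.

Forming Ca2+ removes 2 electrons from Ca. Fewer electrons for the same nuclear charge means less shielding and a higher Z_eff on the remaining electrons, and for main-group metals the entire outer shell is lost.
A cation is smaller than its parent atom: Ca2+ < Ca.

Ca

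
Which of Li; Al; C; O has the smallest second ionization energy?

Al

Consider each +1 ion: Li⁺ is the bare [He] core; Al⁺ still has 2 valence electrons; C⁺ still has 3 valence electrons; O⁺ still has 5 valence electrons.
Core electrons are held far more tightly than valence electrons, so Li tops the IE_2 order.
Valence configurations: Al⁺ [Ne]3s², C⁺ [He]2s²2p¹, O⁺ [He]2s²2p³.
Approximate IE_2 values (kJ/mol): Li 7298, Al 1817, C 2353, O 3388.
So the second ionization energies run Al < C < O < Li.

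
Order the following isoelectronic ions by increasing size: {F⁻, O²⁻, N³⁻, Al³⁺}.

Al³⁺ < F⁻ < O²⁻ < N³⁻

All of these have 10 electrons, so size is governed by nuclear charge alone: the more protons, the stronger the pull on the same electron cloud, and the smaller the ion.
Nuclear charges: Al³⁺ (Z=13), F⁻ (Z=9), O²⁻ (Z=8), N³⁻ (Z=7).
Smallest to largest: Al³⁺ < F⁻ < O²⁻ < N³⁻.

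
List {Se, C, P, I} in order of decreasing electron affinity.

Electron affinity generally becomes more exothermic across a period toward the halogens and less exothermic down a group.
These sit on a diagonal, where the across-period and down-group effects partly cancel.
C > P: the two effects oppose for this pair; the down-group effect wins (122 vs 72 kJ/mol).
Se > C: the two effects oppose for this pair; the across-period effect wins (195 vs 122 kJ/mol).
I > Se: period and group pull opposite ways; the across-period shift dominates (295 vs 195 kJ/mol).
Approximate values (kJ/mol): C 122, P 72, Se 195, I 295.
So from highest to lowest: I > Se > C > P.

I, Se, C, P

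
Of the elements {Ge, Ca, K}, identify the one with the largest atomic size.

K

K is in period 4, group 1; Ca is in period 4, group 2; Ge is in period 4, group 14.
Atomic radius shrinks across a period as nuclear charge pulls the same shell inward, and grows down a group as new shells are added.
All lie in period 4, so atomic radius increases right to left.
The largest atomic size among these belongs to K.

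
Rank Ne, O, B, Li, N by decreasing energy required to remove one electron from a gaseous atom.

Ne > N > O > B > Li

Li is in period 2, group 1; B is in period 2, group 13; N is in period 2, group 15; O is in period 2, group 16; Ne is in period 2, group 18.
Removing the outermost electron gets harder across a period and easier down a group.
All lie in period 2; the across-period trend (first ionization energy increases left to right) applies, with the exception below.
Note the exception: N has a higher first ionization energy than O, contrary to the simple trend — pairing an electron in O's 2p⁴ costs repulsion energy, so O ionizes more easily than half-filled N (2p³).
Tabulated first ionization energy (kJ/mol): Li 520, B 801, N 1402, O 1314, Ne 2081.
So from highest to lowest: Ne > N > O > B > Li.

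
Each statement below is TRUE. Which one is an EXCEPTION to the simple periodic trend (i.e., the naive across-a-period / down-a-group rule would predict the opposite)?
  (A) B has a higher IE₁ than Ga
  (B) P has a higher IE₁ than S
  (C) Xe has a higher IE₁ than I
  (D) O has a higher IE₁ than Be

The general trend: IE₁ increases across a period and decreases down a group.
(A) B (period 2, group 13) vs Ga (period 4, group 13): the stated order agrees with the simple trend.
(B) P (period 3, group 15) vs S (period 3, group 16): the stated order contradicts the simple trend.
(C) Xe (period 5, group 18) vs I (period 5, group 17): the stated order agrees with the simple trend.
(D) O (period 2, group 16) vs Be (period 2, group 2): the stated order agrees with the simple trend.
The exception is (B): S (3p⁴) ionizes more easily than half-filled P (3p³) because the paired 3p electron in S is pushed out by e⁻–e⁻ repulsion.

(B)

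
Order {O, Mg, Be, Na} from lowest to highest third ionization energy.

O, Na, Mg, Be

The third ionization energy removes an electron from the +2 ion. For each element: O²⁺ still has 4 valence electrons; Mg²⁺ is the bare [Ne] core; Be²⁺ is the bare [He] core; Na²⁺ is already 1 electron into the core.
Pulling an electron out of a noble-gas core costs far more than removing a remaining valence electron, so Na, Mg and Be sit at the high end of IE_3.
The numbers (kJ/mol): O 5300, Mg 7733, Be 14849, Na 6910.
Hence IE_3: O < Na < Mg < Be.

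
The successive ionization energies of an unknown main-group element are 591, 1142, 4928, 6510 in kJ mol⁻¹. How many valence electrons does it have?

Look for the largest jump between consecutive ionization energies: IE3/IE2 ≈ 4.3, far larger than any earlier ratio.
That jump marks the point where a core electron is being removed. So the atom has 2 valence electrons.

2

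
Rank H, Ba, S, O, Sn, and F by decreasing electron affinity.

Electron affinity generally becomes more exothermic across a period toward the halogens and less exothermic down a group.
These span different periods and groups, so the two trends combine.
H > Ba: the two effects oppose for this pair; the down-group effect wins (73 vs 14 kJ/mol).
Sn > H: period and group pull opposite ways; the across-period shift dominates (107 vs 73 kJ/mol).
O > Sn: relative to Sn, both the across-period and down-group shifts push O's electron affinity up.
S > O: this pair runs against the simple trend — see the exception note.
F > S: both effects reinforce here, so F is clearly the higher of the two.
Note the exception: S has a higher electron affinity than O, contrary to the simple trend — the compact 2p subshell of O repels the added electron more than S's larger 3p does.
Approximate values (kJ/mol): H 73, O 141, F 328, S 200, Sn 107, Ba 14.
So from highest to lowest: F > S > O > Sn > H > Ba.

F > S > O > Sn > H > Ba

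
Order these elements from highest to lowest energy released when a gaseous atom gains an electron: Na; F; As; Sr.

F is in period 2, group 17; Na is in period 3, group 1; As is in period 4, group 15; Sr is in period 5, group 2.
Electron affinity generally becomes more exothermic across a period toward the halogens and less exothermic down a group.
Neither a single period nor a single group — weigh both effects.
Na > Sr: period and group pull opposite ways; the down-group shift dominates (53 vs 5 kJ/mol).
As > Na: the two effects oppose for this pair; the across-period effect wins (78 vs 53 kJ/mol).
F > As: relative to As, both the across-period and down-group shifts push F's electron affinity up.
For reference (kJ/mol): F 328, Na 53, As 78, Sr 5.
So from highest to lowest: F > As > Na > Sr.

F, As, Na, Sr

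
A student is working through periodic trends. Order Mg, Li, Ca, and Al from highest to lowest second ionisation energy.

Consider each +1 ion: Mg⁺ still has 1 valence electron; Li⁺ is the bare [He] core; Ca⁺ still has 1 valence electron; Al⁺ still has 2 valence electrons.
Breaking into a closed-shell core is much more expensive than removing a leftover valence electron — Li has the largest IE_2 here.
Valence configurations: Mg⁺ [Ne]3s¹, Ca⁺ [Ar]4s¹, Al⁺ [Ne]3s².
The numbers (kJ/mol): Mg 1451, Li 7298, Ca 1145, Al 1817.
So the second ionization energies run Ca < Mg < Al < Li.

Li > Al > Mg > Ca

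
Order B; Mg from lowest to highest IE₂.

Mg < B

Consider each +1 ion: B⁺ still has 2 valence electrons; Mg⁺ still has 1 valence electron.
All are still removing valence electrons, so compare the +1 ions as you would atoms: IE_2 generally rises across a period (higher Z_eff) and falls down a group (larger shell), subject to the usual subshell exceptions.
Valence configurations: B⁺ [He]2s², Mg⁺ [Ne]3s¹.
Tabulated IE_2 (kJ/mol): B 2427, Mg 1451.
Hence IE_2: Mg < B.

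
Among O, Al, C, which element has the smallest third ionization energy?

Consider each +2 ion: O²⁺ still has 4 valence electrons; Al²⁺ still has 1 valence electron; C²⁺ still has 2 valence electrons.
All are still removing valence electrons, so compare the +2 ions as you would atoms: IE_3 generally rises across a period (higher Z_eff) and falls down a group (larger shell), subject to the usual subshell exceptions.
Valence configurations: O²⁺ [He]2s²2p², Al²⁺ [Ne]3s¹, C²⁺ [He]2s².
The numbers (kJ/mol): O 5300, Al 2745, C 4620.
Putting it together, IE_3: Al < C < O.

Al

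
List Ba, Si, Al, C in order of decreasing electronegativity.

Smaller atoms with higher effective nuclear charge are more electronegative.
Neither a single period nor a single group — weigh both effects.
Al > Ba: relative to Ba, both the across-period and down-group shifts push Al's electronegativity up.
Si > Al: both are in period 3; the period trend gives Si the larger value.
C > Si: C sits above Si in group 14, so the down-group effect alone puts C higher.
For reference (Pauling): C 2.55, Al 1.61, Si 1.90, Ba 0.89.
So from highest to lowest: C > Si > Al > Ba.

C > Si > Al > Ba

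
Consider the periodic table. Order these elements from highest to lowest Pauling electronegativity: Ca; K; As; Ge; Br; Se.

Electronegativity increases across a period and decreases down a group, tracking effective nuclear charge and atomic size.
All lie in period 4, so electronegativity increases left to right.
So from highest to lowest: Br > Se > As > Ge > Ca > K.

Br > Se > As > Ge > Ca > K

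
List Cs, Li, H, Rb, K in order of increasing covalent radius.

H is in period 1, group 1; Li is in period 2, group 1; K is in period 4, group 1; Rb is in period 5, group 1; Cs is in period 6, group 1.
Across a period the added protons contract the valence shell; down a group each new principal shell makes the atom larger.
All are in group 1, so atomic radius increases down the group.
So from smallest to largest: H < Li < K < Rb < Cs.

H < Li < K < Rb < Cs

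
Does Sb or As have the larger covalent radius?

As is in period 4, group 15; Sb is in period 5, group 15.
Atomic radius shrinks across a period as nuclear charge pulls the same shell inward, and grows down a group as new shells are added.
All are in group 15, so atomic radius increases down the group.
So Sb has the larger covalent radius (Sb > As).

Sb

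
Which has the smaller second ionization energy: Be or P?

Be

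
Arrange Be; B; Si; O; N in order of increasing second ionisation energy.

Si < Be < B < N < O

After 1 electron has been removed, what remains? Be⁺ still has 1 valence electron; B⁺ still has 2 valence electrons; Si⁺ still has 3 valence electrons; O⁺ still has 5 valence electrons; N⁺ still has 4 valence electrons.
All are still removing valence electrons, so compare the +1 ions as you would atoms: IE_2 generally rises across a period (higher Z_eff) and falls down a group (larger shell), subject to the usual subshell exceptions.
Valence configurations: Be⁺ [He]2s¹, B⁺ [He]2s², Si⁺ [Ne]3s²3p¹, O⁺ [He]2s²2p³, N⁺ [He]2s²2p².
Tabulated IE_2 (kJ/mol): Be 1757, B 2427, Si 1577, O 3388, N 2856.
So the second ionization energies run Si < Be < B < N < O.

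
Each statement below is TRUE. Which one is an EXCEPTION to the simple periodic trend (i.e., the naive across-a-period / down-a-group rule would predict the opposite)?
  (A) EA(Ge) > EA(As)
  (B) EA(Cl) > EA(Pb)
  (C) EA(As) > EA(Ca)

(A)

The general trend: electron affinity increases across a period and decreases down a group.
(A) Ge (period 4, group 14) vs As (period 4, group 15): the stated order contradicts the simple trend.
(B) Cl (period 3, group 17) vs Pb (period 6, group 14): the stated order agrees with the simple trend.
(C) As (period 4, group 15) vs Ca (period 4, group 2): the stated order agrees with the simple trend.
The exception is (A): adding an electron to As's half-filled 4p³ is unfavourable, so Ge (4p²) has the more exothermic EA.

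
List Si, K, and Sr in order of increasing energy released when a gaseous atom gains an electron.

Sr < K < Si

Si is in period 3, group 14; K is in period 4, group 1; Sr is in period 5, group 2.
EA tends to increase across a period and decrease down a group, though the pattern is less regular than for IE or radius.
These span different periods and groups, so the two trends combine.
K > Sr: the two effects oppose for this pair; the down-group effect wins (48 vs 5 kJ/mol).
Si > K: relative to K, both the across-period and down-group shifts push Si's electron affinity up.
For reference (kJ/mol): Si 134, K 48, Sr 5.
So from lowest to highest: Sr < K < Si.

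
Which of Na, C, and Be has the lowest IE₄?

After 3 electrons have been removed, what remains? Na³⁺ is already 2 electrons into the core; C³⁺ still has 1 valence electron; Be³⁺ is already 1 electron into the core.
Core electrons are held far more tightly than valence electrons, so Na and Be top the IE_4 order.
Approximate IE_4 values (kJ/mol): Na 9543, C 6223, Be 21007.
Hence IE_4: C < Na < Be.

C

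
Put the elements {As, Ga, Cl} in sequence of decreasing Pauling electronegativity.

Cl is in period 3, group 17; Ga is in period 4, group 13; As is in period 4, group 15.
Atoms toward the upper right of the periodic table pull bonding electrons most strongly.
Neither a single period nor a single group — weigh both effects.
As > Ga: As lies to the right of Ga in period 4, so the across-period effect alone puts As higher.
Cl > As: relative to As, both the across-period and down-group shifts push Cl's electronegativity up.
Tabulated electronegativity (Pauling): Cl 3.16, Ga 1.81, As 2.18.
So from highest to lowest: Cl > As > Ga.

Cl > As > Ga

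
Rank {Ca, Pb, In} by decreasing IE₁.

Pb, Ca, In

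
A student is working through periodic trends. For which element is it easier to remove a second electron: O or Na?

O

IE_2 is the cost of taking one more electron from the +1 cation: O⁺ still has 5 valence electrons; Na⁺ is the bare [Ne] core.
Core electrons are held far more tightly than valence electrons, so Na tops the IE_2 order.
Approximate IE_2 values (kJ/mol): O 3388, Na 4562.
Overall IE_2 order: O < Na.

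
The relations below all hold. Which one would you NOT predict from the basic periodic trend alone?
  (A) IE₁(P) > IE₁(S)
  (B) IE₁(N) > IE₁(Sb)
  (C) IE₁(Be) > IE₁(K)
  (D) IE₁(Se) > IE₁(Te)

(A)

The general trend: first ionisation energy increases across a period and decreases down a group.
(A) P (period 3, group 15) vs S (period 3, group 16): the stated order contradicts the simple trend.
(B) N (period 2, group 15) vs Sb (period 5, group 15): the stated order agrees with the simple trend.
(C) Be (period 2, group 2) vs K (period 4, group 1): the stated order agrees with the simple trend.
(D) Se (period 4, group 16) vs Te (period 5, group 16): the stated order agrees with the simple trend.
The exception is (A): S (3p⁴) ionizes more easily than half-filled P (3p³) because the paired 3p electron in S is pushed out by e⁻–e⁻ repulsion.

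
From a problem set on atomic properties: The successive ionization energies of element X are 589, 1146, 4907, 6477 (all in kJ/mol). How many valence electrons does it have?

2

Look for the largest jump between consecutive ionization energies: IE3/IE2 ≈ 4.3, far larger than any earlier ratio.
That jump marks the point where a core electron is being removed. So the atom has 2 valence electrons.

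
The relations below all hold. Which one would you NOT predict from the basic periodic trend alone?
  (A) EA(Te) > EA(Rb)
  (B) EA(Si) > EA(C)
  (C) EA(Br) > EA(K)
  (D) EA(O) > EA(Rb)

(B)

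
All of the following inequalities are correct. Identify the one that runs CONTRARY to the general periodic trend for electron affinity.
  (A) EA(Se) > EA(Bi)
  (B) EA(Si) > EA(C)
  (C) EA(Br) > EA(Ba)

(B)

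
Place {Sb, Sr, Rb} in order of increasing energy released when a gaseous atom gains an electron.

Rb is in period 5, group 1; Sr is in period 5, group 2; Sb is in period 5, group 15.
Adding an electron releases more energy for atoms nearer the top right (short of the noble gases).
All lie in period 5; the across-period trend (electron affinity increases left to right) applies, with the exception below.
Note the exception: Rb has a higher electron affinity than Sr, contrary to the simple trend — adding an electron to Sr (ns²) has to open a new, higher-energy np subshell, which is unfavourable.
Approximate values (kJ/mol): Rb 47, Sr 5, Sb 103.
So from lowest to highest: Sr < Rb < Sb.

Sr < Rb < Sb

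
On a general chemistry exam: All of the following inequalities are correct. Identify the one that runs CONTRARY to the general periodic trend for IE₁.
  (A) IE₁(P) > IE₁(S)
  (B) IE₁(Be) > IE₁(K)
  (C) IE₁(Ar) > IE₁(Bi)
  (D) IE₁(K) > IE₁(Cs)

(A)

The general trend: IE₁ increases across a period and decreases down a group.
(A) P (period 3, group 15) vs S (period 3, group 16): the stated order contradicts the simple trend.
(B) Be (period 2, group 2) vs K (period 4, group 1): the stated order agrees with the simple trend.
(C) Ar (period 3, group 18) vs Bi (period 6, group 15): the stated order agrees with the simple trend.
(D) K (period 4, group 1) vs Cs (period 6, group 1): the stated order agrees with the simple trend.
The exception is (A): S (3p⁴) ionizes more easily than half-filled P (3p³) because the paired 3p electron in S is pushed out by e⁻–e⁻ repulsion.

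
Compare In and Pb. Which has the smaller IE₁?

In

In is in period 5, group 13; Pb is in period 6, group 14.
Removing the outermost electron gets harder across a period and easier down a group.
A diagonal step moves right (one effect) and down (the opposite effect) at once.
Pb > In: the two effects oppose for this pair; the across-period effect wins (716 vs 558 kJ/mol).
For reference (kJ/mol): In 558, Pb 716.
So In has the smaller IE₁ (In < Pb).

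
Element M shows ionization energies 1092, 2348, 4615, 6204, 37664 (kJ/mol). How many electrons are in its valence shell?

4

Look for the largest jump between consecutive ionization energies: IE5/IE4 ≈ 6.1, far larger than any earlier ratio.
That jump marks the point where a core electron is being removed. So the atom has 4 valence electrons.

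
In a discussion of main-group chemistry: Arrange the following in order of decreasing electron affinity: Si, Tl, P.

Si is in period 3, group 14; P is in period 3, group 15; Tl is in period 6, group 13.
Atoms with high Z_eff and room in the valence shell (especially the halogens) have the most exothermic electron affinities.
These span different periods and groups, so the two trends combine.
P > Tl: relative to Tl, both the across-period and down-group shifts push P's electron affinity up.
Si > P: this pair runs against the simple trend — see the exception note.
Note the exception: Si has a higher electron affinity than P, contrary to the simple trend — adding an electron to P's half-filled 3p³ is unfavourable, so Si (3p²) has the more exothermic EA.
Tabulated electron affinity (kJ/mol): Si 134, P 72, Tl 19.
So from highest to lowest: Si > P > Tl.

Si > P > Tl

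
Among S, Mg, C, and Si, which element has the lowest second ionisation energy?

The second ionization energy removes an electron from the +1 ion. For each element: S⁺ still has 5 valence electrons; Mg⁺ still has 1 valence electron; C⁺ still has 3 valence electrons; Si⁺ still has 3 valence electrons.
All are still removing valence electrons, so compare the +1 ions as you would atoms: IE_2 generally rises across a period (higher Z_eff) and falls down a group (larger shell), subject to the usual subshell exceptions.
Valence configurations: S⁺ [Ne]3s²3p³, Mg⁺ [Ne]3s¹, C⁺ [He]2s²2p¹, Si⁺ [Ne]3s²3p¹.
The numbers (kJ/mol): S 2252, Mg 1451, C 2353, Si 1577.
Putting it together, IE_2: Mg < Si < S < C.

Mg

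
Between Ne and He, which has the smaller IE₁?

Ne

He is in period 1, group 18; Ne is in period 2, group 18.
IE₁ increases left→right with effective nuclear charge and decreases top→bottom as the valence shell moves farther out.
All are in group 18, so first ionization energy increases up the group.
So Ne has the smaller IE₁ (Ne < He).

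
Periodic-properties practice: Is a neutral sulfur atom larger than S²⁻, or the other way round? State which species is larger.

S²⁻

Forming S²⁻ adds 2 electrons to S. More electron–electron repulsion in the same shell, with unchanged nuclear charge, lets the cloud expand.
An anion is larger than its parent atom: S²⁻ > S.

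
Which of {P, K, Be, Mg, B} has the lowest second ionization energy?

Mg

IE_2 is the cost of taking one more electron from the +1 cation: P⁺ still has 4 valence electrons; K⁺ is the bare [Ar] core; Be⁺ still has 1 valence electron; Mg⁺ still has 1 valence electron; B⁺ still has 2 valence electrons.
Breaking into a closed-shell core is much more expensive than removing a leftover valence electron — K has the largest IE_2 here.
Valence configurations: P⁺ [Ne]3s²3p², Be⁺ [He]2s¹, Mg⁺ [Ne]3s¹, B⁺ [He]2s².
Approximate IE_2 values (kJ/mol): P 1907, K 3052, Be 1757, Mg 1451, B 2427.
So the second ionization energies run Mg < Be < P < B < K.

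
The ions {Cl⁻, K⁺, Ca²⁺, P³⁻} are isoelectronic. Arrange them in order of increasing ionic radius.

Ca²⁺, K⁺, Cl⁻, P³⁻

All of these have 18 electrons, so size is governed by nuclear charge alone: the more protons, the stronger the pull on the same electron cloud, and the smaller the ion.
Nuclear charges: Ca²⁺ (Z=20), K⁺ (Z=19), Cl⁻ (Z=17), P³⁻ (Z=15).
Smallest to largest: Ca²⁺ < K⁺ < Cl⁻ < P³⁻.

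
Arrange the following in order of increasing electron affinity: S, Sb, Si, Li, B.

B < Li < Sb < Si < S

Li is in period 2, group 1; B is in period 2, group 13; Si is in period 3, group 14; S is in period 3, group 16; Sb is in period 5, group 15.
Adding an electron releases more energy for atoms nearer the top right (short of the noble gases).
These span different periods and groups, so the two trends combine.
Li > B: this pair runs against the simple trend — see the exception note.
Sb > Li: the two effects oppose for this pair; the across-period effect wins (103 vs 60 kJ/mol).
Si > Sb: period and group pull opposite ways; the down-group shift dominates (134 vs 103 kJ/mol).
S > Si: S lies to the right of Si in period 3, so the across-period effect alone puts S higher.
Note the exception: Li has a higher electron affinity than B, contrary to the simple trend — B's ns²np¹ configuration gives only a small electron affinity — the sparsely filled np subshell binds an added electron weakly.
Approximate values (kJ/mol): Li 60, B 27, Si 134, S 200, Sb 103.
So from lowest to highest: B < Li < Sb < Si < S.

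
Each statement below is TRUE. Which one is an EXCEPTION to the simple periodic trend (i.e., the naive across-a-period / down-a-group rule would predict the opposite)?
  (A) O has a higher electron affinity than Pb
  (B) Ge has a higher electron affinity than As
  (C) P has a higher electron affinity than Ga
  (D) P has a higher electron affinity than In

(B)

The general trend: electron affinity increases across a period and decreases down a group.
(A) O (period 2, group 16) vs Pb (period 6, group 14): the stated order agrees with the simple trend.
(B) Ge (period 4, group 14) vs As (period 4, group 15): the stated order contradicts the simple trend.
(C) P (period 3, group 15) vs Ga (period 4, group 13): the stated order agrees with the simple trend.
(D) P (period 3, group 15) vs In (period 5, group 13): the stated order agrees with the simple trend.
The exception is (B): adding an electron to As's half-filled 4p³ is unfavourable, so Ge (4p²) has the more exothermic EA.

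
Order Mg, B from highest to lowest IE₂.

B > Mg

The second ionization energy removes an electron from the +1 ion. For each element: Mg⁺ still has 1 valence electron; B⁺ still has 2 valence electrons.
All are still removing valence electrons, so compare the +1 ions as you would atoms: IE_2 generally rises across a period (higher Z_eff) and falls down a group (larger shell), subject to the usual subshell exceptions.
Valence configurations: Mg⁺ [Ne]3s¹, B⁺ [He]2s².
Approximate IE_2 values (kJ/mol): Mg 1451, B 2427.
Overall IE_2 order: Mg < B.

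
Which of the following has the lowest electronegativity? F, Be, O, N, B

Be

Atoms toward the upper right of the periodic table pull bonding electrons most strongly.
All lie in period 2, so electronegativity increases left to right.
The lowest electronegativity among these belongs to Be.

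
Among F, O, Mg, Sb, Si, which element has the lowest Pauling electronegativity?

Mg

O is in period 2, group 16; F is in period 2, group 17; Mg is in period 3, group 2; Si is in period 3, group 14; Sb is in period 5, group 15.
Atoms toward the upper right of the periodic table pull bonding electrons most strongly.
Neither a single period nor a single group — weigh both effects.
Si > Mg: both are in period 3; the period trend gives Si the larger value.
Sb > Si: the two effects oppose for this pair; the across-period effect wins (2.05 vs 1.90).
O > Sb: relative to Sb, both the across-period and down-group shifts push O's electronegativity up.
F > O: both are in period 2; the period trend gives F the larger value.
Tabulated electronegativity (Pauling): O 3.44, F 3.98, Mg 1.31, Si 1.90, Sb 2.05.
The lowest Pauling electronegativity among these belongs to Mg.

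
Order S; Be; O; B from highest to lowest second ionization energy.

After 1 electron has been removed, what remains? S⁺ still has 5 valence electrons; Be⁺ still has 1 valence electron; O⁺ still has 5 valence electrons; B⁺ still has 2 valence electrons.
All are still removing valence electrons, so compare the +1 ions as you would atoms: IE_2 generally rises across a period (higher Z_eff) and falls down a group (larger shell), subject to the usual subshell exceptions.
Valence configurations: S⁺ [Ne]3s²3p³, Be⁺ [He]2s¹, O⁺ [He]2s²2p³, B⁺ [He]2s².
The numbers (kJ/mol): S 2252, Be 1757, O 3388, B 2427.
Overall IE_2 order: Be < S < B < O.

O > B > S > Be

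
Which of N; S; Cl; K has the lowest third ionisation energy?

S

IE_3 is the cost of taking one more electron from the +2 cation: N²⁺ still has 3 valence electrons; S²⁺ still has 4 valence electrons; Cl²⁺ still has 5 valence electrons; K²⁺ is already 1 electron into the core.
Usually core removal costs more than valence removal, but here the competition is close: a tightly held n=2 valence electron can cost more to remove than an n=3 core electron, so the actual values have to decide it.
Valence configurations: N²⁺ [He]2s²2p¹, S²⁺ [Ne]3s²3p², Cl²⁺ [Ne]3s²3p³.
Tabulated IE_3 (kJ/mol): N 4578, S 3357, Cl 3822, K 4420.
So the third ionization energies run S < Cl < K < N.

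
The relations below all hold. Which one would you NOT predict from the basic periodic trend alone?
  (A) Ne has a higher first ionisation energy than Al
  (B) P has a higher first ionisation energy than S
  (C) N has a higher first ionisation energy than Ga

(B)

The general trend: first ionisation energy increases across a period and decreases down a group.
(A) Ne (period 2, group 18) vs Al (period 3, group 13): the stated order agrees with the simple trend.
(B) P (period 3, group 15) vs S (period 3, group 16): the stated order contradicts the simple trend.
(C) N (period 2, group 15) vs Ga (period 4, group 13): the stated order agrees with the simple trend.
The exception is (B): S (3p⁴) ionizes more easily than half-filled P (3p³) because the paired 3p electron in S is pushed out by e⁻–e⁻ repulsion.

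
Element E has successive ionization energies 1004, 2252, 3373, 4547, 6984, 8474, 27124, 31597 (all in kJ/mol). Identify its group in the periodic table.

Group 16

Look for the largest jump between consecutive ionization energies: IE7/IE6 ≈ 3.2, far larger than any earlier ratio.
That jump marks the point where a core electron is being removed. So the atom has 6 valence electrons.
A main-group element with 6 valence electrons is in group 16.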